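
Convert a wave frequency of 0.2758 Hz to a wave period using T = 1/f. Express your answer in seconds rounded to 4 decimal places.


T = 1 / f
T = 1 / 0.2758
T = 3.6258 s

3.6258


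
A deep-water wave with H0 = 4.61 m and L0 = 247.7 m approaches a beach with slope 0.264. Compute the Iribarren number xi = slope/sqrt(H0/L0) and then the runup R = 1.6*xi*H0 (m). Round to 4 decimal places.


xi = slope / sqrt(H0/L0)
H0/L0 = 4.61/247.7 = 0.018611
sqrt(0.018611) = 0.136423
xi = 0.264 / 0.136423 = 1.935158
R = 1.6 * xi * H0 = 1.6 * 1.935158 * 4.61
R = 14.2737 m

14.2737


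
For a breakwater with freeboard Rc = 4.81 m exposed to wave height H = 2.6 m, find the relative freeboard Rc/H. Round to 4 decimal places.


Relative freeboard = Rc / H
= 4.81 / 2.6
= 1.8500

1.8500


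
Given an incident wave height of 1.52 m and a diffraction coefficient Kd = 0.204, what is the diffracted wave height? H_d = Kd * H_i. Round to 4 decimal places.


H_d = Kd * H_i
H_d = 0.204 * 1.52
H_d = 0.3101 m

0.3101


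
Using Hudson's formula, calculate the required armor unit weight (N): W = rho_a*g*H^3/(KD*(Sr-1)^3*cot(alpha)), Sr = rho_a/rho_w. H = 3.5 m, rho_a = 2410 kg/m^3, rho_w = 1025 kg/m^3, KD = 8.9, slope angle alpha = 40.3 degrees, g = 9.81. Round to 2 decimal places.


Sr = rho_a / rho_w = 2410 / 1025 = 2.351220
(Sr - 1) = 1.351220
(Sr - 1)^3 = 2.467049
cot(40.3) = 1 / tan(40.3) = 1 / 0.848062 = 1.179160
Numerator = 2410 * 9.81 * 3.5^3 = 1013655.0375
Denominator = 8.9 * 2.467049 * 1.179160 = 25.890491
W = 1013655.0375 / 25.890491
W = 39151.63 N

39151.63


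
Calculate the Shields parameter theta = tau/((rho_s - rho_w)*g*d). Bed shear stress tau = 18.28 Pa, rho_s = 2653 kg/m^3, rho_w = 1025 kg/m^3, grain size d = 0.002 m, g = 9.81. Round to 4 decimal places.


theta = tau / ((rho_s - rho_w) * g * d)
rho_s - rho_w = 2653 - 1025 = 1628
Denominator = 1628 * 9.81 * 0.002 = 31.941360
theta = 18.28 / 31.941360
theta = 0.5723

0.5723


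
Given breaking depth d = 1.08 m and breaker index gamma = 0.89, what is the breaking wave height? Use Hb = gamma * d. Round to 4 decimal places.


Hb = gamma * d
Hb = 0.89 * 1.08
Hb = 0.9612 m

0.9612


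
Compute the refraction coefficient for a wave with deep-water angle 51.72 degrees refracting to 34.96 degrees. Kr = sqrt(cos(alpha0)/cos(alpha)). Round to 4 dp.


Kr = sqrt(cos(alpha0) / cos(alpha))
cos(51.72) = 0.619505
cos(34.96) = 0.819552
Kr = sqrt(0.619505 / 0.819552)
Kr = sqrt(0.755907)
Kr = 0.8694

0.8694


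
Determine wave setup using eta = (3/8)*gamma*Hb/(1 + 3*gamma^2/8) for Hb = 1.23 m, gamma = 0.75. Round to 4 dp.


eta = (3/8) * gamma * Hb / (1 + 3*gamma^2/8)
Numerator = (3/8) * 0.75 * 1.23 = 0.345938
Denominator = 1 + 3*0.75^2/8 = 1 + 0.210938 = 1.210938
eta = 0.345938 / 1.210938
eta = 0.2857 m

0.2857


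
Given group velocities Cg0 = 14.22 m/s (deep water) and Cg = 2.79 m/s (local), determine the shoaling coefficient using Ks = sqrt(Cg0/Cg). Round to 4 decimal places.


Ks = sqrt(Cg0 / Cg)
Ks = sqrt(14.22 / 2.79)
Ks = sqrt(5.0968)
Ks = 2.2576

2.2576


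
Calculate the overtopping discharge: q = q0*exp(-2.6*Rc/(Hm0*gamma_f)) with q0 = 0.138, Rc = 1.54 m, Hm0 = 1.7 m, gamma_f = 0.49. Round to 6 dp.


q = q0 * exp(-2.6 * Rc / (Hm0 * gamma_f))
Exponent = -2.6 * 1.54 / (1.7 * 0.49)
= -2.6 * 1.54 / 0.8330
= -4.806723
exp(-4.806723) = 0.008175
q = 0.138 * 0.008175
q = 0.001128 m^3/s/m

0.001128


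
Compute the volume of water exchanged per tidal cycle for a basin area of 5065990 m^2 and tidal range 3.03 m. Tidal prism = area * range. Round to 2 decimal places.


Tidal prism = Area * Tidal range
P = 5065990 * 3.03
P = 15349949.70 m^3

15349949.70


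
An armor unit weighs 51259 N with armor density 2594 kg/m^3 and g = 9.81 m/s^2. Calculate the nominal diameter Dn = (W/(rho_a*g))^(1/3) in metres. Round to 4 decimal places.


V = W / (rho_a * g)
V = 51259 / (2594 * 9.81)
V = 51259 / 25447.14
V = 2.014332 m^3
Dn = V^(1/3) = 2.014332^(1/3)
Dn = 1.2629 m

1.2629


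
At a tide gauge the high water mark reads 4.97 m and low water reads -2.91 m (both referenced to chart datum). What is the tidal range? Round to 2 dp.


Tidal range = High water - Low water
Tidal range = 4.97 - (-2.91)
Tidal range = 7.88 m

7.88


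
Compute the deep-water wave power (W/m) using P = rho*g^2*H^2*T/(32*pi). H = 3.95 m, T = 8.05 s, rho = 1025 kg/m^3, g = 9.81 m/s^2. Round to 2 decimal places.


P = rho * g^2 * H^2 * T / (32 * pi)
P = 1025 * 9.81^2 * 3.95^2 * 8.05 / (32 * pi)
P = 1025 * 96.2361 * 15.6025 * 8.05 / 100.53096
P = 123240.12 W/m

123240.12


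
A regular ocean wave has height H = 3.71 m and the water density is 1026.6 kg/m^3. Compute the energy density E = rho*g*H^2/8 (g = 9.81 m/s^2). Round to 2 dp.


E = (1/8) * rho * g * H^2
E = (1/8) * 1026.6 * 9.81 * 3.71^2
E = 0.125 * 1026.6 * 9.81 * 13.7641
E = 17327.19 J/m^2

17327.19


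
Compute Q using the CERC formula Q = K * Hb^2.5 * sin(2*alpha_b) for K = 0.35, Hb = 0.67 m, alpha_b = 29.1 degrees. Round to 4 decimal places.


Q = K * Hb^2.5 * sin(2 * alpha_b)
Hb^2.5 = 0.67^2.5 = 0.367440
sin(2 * 29.1) = sin(58.2) = 0.849893
Q = 0.35 * 0.367440 * 0.849893
Q = 0.1093 m^3/s

0.1093


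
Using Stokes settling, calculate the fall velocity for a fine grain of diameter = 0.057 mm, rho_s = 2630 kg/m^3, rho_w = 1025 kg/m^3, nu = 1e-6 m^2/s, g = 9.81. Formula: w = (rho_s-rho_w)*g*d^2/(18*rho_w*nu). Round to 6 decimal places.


w = (rho_s - rho_w) * g * d^2 / (18 * rho_w * nu)
d = 0.057 mm = 0.000057 m
rho_s - rho_w = 2630 - 1025 = 1605
Numerator = 1605 * 9.81 * (0.000057)^2 = 0.000051155667
Denominator = 18 * 1025 * 1e-6 = 0.018450
w = 0.002773 m/s

0.002773


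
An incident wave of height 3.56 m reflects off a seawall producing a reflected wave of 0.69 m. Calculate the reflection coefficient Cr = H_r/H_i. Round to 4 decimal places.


Cr = H_r / H_i
Cr = 0.69 / 3.56
Cr = 0.1938

0.1938


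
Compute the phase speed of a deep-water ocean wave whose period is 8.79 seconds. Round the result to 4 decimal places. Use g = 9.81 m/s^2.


We use the deep-water celerity formula:
C = g * T / (2 * pi)
C = 9.81 * 8.79 / (2 * 3.14159...)
C = 86.229900 / 6.283185
C = 13.7239 m/s

13.7239


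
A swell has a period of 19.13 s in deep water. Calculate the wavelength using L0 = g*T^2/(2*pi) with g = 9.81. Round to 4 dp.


L0 = g * T^2 / (2 * pi)
L0 = 9.81 * 19.13^2 / (2 * pi)
L0 = 9.81 * 365.9569 / 6.28319
L0 = 3590.0372 / 6.28319
L0 = 571.3722 m

571.3722


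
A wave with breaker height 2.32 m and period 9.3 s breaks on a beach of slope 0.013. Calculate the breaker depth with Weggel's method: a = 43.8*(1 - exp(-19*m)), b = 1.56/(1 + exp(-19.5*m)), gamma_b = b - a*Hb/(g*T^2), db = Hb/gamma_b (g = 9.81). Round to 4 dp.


a = 43.8 * (1 - exp(-19 * m))
exp(-19 * 0.013) = exp(-0.2470) = 0.781141
a = 43.8 * (1 - 0.781141) = 9.586038
b = 1.56 / (1 + exp(-19.5 * m))
exp(-19.5 * 0.013) = exp(-0.2535) = 0.776080
b = 1.56 / (1 + 0.776080) = 0.878339
Hb / (g * T^2) = 2.32 / (9.81 * 9.3^2) = 2.32 / 848.4669 = 0.00273434
gamma_b = b - a * Hb/(g*T^2) = 0.878339 - 9.586038 * 0.00273434 = 0.852127
db = Hb / gamma_b = 2.32 / 0.852127
db = 2.7226 m

2.7226


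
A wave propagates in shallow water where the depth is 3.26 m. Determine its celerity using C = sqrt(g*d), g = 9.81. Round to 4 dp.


Using the shallow-water approximation:
C = sqrt(g * d) = sqrt(9.81 * 3.26)
C = sqrt(31.9806)
C = 5.6551 m/s

5.6551


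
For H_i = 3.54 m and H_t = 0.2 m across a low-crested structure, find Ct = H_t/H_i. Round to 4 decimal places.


Ct = H_t / H_i
Ct = 0.2 / 3.54
Ct = 0.0565

0.0565


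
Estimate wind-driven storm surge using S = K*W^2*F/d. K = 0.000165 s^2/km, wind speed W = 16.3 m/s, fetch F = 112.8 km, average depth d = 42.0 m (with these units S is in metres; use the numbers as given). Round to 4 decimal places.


S = K * W^2 * F / d
W^2 = 16.3^2 = 265.69
S = 0.000165 * 265.69 * 112.8 / 42.0
Numerator = 0.000165 * 265.69 * 112.8 = 4.945022
S = 4.945022 / 42.0 = 0.1177 m

0.1177


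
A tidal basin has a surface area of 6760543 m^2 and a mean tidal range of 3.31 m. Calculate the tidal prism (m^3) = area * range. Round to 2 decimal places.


Tidal prism = Area * Tidal range
P = 6760543 * 3.31
P = 22377397.33 m^3

22377397.33


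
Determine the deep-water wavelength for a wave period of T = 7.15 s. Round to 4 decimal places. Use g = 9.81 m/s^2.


L0 = g * T^2 / (2 * pi)
L0 = 9.81 * 7.15^2 / (2 * pi)
L0 = 9.81 * 51.1225 / 6.28319
L0 = 501.5117 / 6.28319
L0 = 79.8181 m

79.8181


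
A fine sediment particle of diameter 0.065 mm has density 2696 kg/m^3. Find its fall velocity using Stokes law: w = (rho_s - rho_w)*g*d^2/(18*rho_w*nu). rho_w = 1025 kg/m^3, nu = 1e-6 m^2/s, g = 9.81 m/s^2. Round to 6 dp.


w = (rho_s - rho_w) * g * d^2 / (18 * rho_w * nu)
d = 0.065 mm = 0.000065 m
rho_s - rho_w = 2696 - 1025 = 1671
Numerator = 1671 * 9.81 * (0.000065)^2 = 0.000069258355
Denominator = 18 * 1025 * 1e-6 = 0.018450
w = 0.003754 m/s

0.003754


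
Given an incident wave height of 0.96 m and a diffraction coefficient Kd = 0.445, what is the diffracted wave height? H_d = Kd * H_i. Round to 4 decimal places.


H_d = Kd * H_i
H_d = 0.445 * 0.96
H_d = 0.4272 m

0.4272


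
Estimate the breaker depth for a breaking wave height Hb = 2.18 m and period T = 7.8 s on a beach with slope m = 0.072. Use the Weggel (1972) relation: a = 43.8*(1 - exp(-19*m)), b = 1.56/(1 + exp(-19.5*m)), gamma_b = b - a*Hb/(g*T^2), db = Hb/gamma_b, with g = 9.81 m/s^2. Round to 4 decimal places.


a = 43.8 * (1 - exp(-19 * m))
exp(-19 * 0.072) = exp(-1.3680) = 0.254616
a = 43.8 * (1 - 0.254616) = 32.647833
b = 1.56 / (1 + exp(-19.5 * m))
exp(-19.5 * 0.072) = exp(-1.4040) = 0.245613
b = 1.56 / (1 + 0.245613) = 1.252396
Hb / (g * T^2) = 2.18 / (9.81 * 7.8^2) = 2.18 / 596.8404 = 0.00365257
gamma_b = b - a * Hb/(g*T^2) = 1.252396 - 32.647833 * 0.00365257 = 1.133147
db = Hb / gamma_b = 2.18 / 1.133147
db = 1.9238 m

1.9238


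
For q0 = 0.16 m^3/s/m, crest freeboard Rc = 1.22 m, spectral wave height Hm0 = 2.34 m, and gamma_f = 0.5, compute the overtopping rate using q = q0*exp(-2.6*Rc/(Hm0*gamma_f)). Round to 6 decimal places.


q = q0 * exp(-2.6 * Rc / (Hm0 * gamma_f))
Exponent = -2.6 * 1.22 / (2.34 * 0.5)
= -2.6 * 1.22 / 1.1700
= -2.711111
exp(-2.711111) = 0.066463
q = 0.16 * 0.066463
q = 0.010634 m^3/s/m

0.010634


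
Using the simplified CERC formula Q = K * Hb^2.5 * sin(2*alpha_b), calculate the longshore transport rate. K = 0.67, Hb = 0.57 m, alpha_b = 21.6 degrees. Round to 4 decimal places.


Q = K * Hb^2.5 * sin(2 * alpha_b)
Hb^2.5 = 0.57^2.5 = 0.245294
sin(2 * 21.6) = sin(43.2) = 0.684547
Q = 0.67 * 0.245294 * 0.684547
Q = 0.1125 m^3/s

0.1125


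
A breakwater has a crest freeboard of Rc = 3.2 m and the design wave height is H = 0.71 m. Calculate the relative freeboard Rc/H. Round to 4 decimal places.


Relative freeboard = Rc / H
= 3.2 / 0.71
= 4.5070

4.5070


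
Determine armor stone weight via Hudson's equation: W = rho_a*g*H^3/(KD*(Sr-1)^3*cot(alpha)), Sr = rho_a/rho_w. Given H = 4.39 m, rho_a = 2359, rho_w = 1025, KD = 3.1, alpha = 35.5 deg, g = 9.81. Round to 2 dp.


Sr = rho_a / rho_w = 2359 / 1025 = 2.301463
(Sr - 1) = 1.301463
(Sr - 1)^3 = 2.204428
cot(35.5) = 1 / tan(35.5) = 1 / 0.713293 = 1.401948
Numerator = 2359 * 9.81 * 4.39^3 = 1957900.0117
Denominator = 3.1 * 2.204428 * 1.401948 = 9.580531
W = 1957900.0117 / 9.580531
W = 204362.37 N

204362.37


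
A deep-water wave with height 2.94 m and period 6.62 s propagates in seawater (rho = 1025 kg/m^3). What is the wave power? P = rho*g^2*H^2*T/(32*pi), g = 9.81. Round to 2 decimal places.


P = rho * g^2 * H^2 * T / (32 * pi)
P = 1025 * 9.81^2 * 2.94^2 * 6.62 / (32 * pi)
P = 1025 * 96.2361 * 8.6436 * 6.62 / 100.53096
P = 56145.46 W/m

56145.46


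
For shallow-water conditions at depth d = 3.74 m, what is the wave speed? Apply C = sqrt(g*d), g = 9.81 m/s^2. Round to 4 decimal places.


Using the shallow-water approximation:
C = sqrt(g * d) = sqrt(9.81 * 3.74)
C = sqrt(36.6894)
C = 6.0572 m/s

6.0572


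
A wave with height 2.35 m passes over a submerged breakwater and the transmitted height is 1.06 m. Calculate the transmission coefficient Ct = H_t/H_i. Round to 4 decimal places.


Ct = H_t / H_i
Ct = 1.06 / 2.35
Ct = 0.4511

0.4511


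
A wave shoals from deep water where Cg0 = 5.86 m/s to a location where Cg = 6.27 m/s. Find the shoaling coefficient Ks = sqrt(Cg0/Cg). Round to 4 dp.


Ks = sqrt(Cg0 / Cg)
Ks = sqrt(5.86 / 6.27)
Ks = sqrt(0.9346)
Ks = 0.9668

0.9668


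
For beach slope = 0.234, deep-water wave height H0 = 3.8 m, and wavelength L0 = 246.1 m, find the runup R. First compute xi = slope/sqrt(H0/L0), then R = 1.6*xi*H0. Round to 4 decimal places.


xi = slope / sqrt(H0/L0)
H0/L0 = 3.8/246.1 = 0.015441
sqrt(0.015441) = 0.124261
xi = 0.234 / 0.124261 = 1.883128
R = 1.6 * xi * H0 = 1.6 * 1.883128 * 3.8
R = 11.4494 m

11.4494


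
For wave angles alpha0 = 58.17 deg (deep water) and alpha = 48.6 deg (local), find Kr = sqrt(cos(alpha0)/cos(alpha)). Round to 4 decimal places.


Kr = sqrt(cos(alpha0) / cos(alpha))
cos(58.17) = 0.527401
cos(48.6) = 0.661312
Kr = sqrt(0.527401 / 0.661312)
Kr = sqrt(0.797507)
Kr = 0.8930

0.8930


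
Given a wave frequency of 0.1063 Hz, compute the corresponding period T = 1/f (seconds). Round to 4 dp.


T = 1 / f
T = 1 / 0.1063
T = 9.4073 s

9.4073


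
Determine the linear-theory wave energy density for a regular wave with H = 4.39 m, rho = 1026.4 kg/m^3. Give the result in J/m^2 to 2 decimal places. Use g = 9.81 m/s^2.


E = (1/8) * rho * g * H^2
E = (1/8) * 1026.4 * 9.81 * 4.39^2
E = 0.125 * 1026.4 * 9.81 * 19.2721
E = 24256.31 J/m^2

24256.31


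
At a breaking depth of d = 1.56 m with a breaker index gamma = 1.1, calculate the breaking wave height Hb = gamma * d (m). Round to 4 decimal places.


Hb = gamma * d
Hb = 1.1 * 1.56
Hb = 1.7160 m

1.7160


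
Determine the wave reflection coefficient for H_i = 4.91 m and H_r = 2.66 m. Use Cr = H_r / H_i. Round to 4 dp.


Cr = H_r / H_i
Cr = 2.66 / 4.91
Cr = 0.5418

0.5418


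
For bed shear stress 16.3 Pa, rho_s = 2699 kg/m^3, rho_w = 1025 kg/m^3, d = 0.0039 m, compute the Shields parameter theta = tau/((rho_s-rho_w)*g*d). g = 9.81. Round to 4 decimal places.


theta = tau / ((rho_s - rho_w) * g * d)
rho_s - rho_w = 2699 - 1025 = 1674
Denominator = 1674 * 9.81 * 0.0039 = 64.045566
theta = 16.3 / 64.045566
theta = 0.2545

0.2545


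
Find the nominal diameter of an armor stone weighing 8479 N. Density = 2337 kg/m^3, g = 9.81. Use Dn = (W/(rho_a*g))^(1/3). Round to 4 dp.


V = W / (rho_a * g)
V = 8479 / (2337 * 9.81)
V = 8479 / 22925.97
V = 0.369843 m^3
Dn = V^(1/3) = 0.369843^(1/3)
Dn = 0.7178 m

0.7178


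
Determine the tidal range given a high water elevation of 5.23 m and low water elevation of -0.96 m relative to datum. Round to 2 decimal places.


Tidal range = High water - Low water
Tidal range = 5.23 - (-0.96)
Tidal range = 6.19 m

6.19


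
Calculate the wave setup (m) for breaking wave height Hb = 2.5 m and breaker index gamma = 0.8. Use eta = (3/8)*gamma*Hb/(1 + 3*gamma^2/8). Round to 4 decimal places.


eta = (3/8) * gamma * Hb / (1 + 3*gamma^2/8)
Numerator = (3/8) * 0.8 * 2.5 = 0.750000
Denominator = 1 + 3*0.8^2/8 = 1 + 0.240000 = 1.240000
eta = 0.750000 / 1.240000
eta = 0.6048 m

0.6048


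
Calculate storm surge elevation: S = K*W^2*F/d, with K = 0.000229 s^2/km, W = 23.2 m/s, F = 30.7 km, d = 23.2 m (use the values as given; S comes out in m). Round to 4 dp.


S = K * W^2 * F / d
W^2 = 23.2^2 = 538.24
S = 0.000229 * 538.24 * 30.7 / 23.2
Numerator = 0.000229 * 538.24 * 30.7 = 3.783989
S = 3.783989 / 23.2 = 0.1631 m

0.1631


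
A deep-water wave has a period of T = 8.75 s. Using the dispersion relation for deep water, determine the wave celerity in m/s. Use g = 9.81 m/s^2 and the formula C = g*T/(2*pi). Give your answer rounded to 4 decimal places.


We use the deep-water celerity formula:
C = g * T / (2 * pi)
C = 9.81 * 8.75 / (2 * 3.14159...)
C = 85.837500 / 6.283185
C = 13.6615 m/s

13.6615


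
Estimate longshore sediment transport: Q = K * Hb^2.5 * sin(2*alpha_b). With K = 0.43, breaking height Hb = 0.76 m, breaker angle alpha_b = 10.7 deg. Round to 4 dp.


Q = K * Hb^2.5 * sin(2 * alpha_b)
Hb^2.5 = 0.76^2.5 = 0.503540
sin(2 * 10.7) = sin(21.4) = 0.364877
Q = 0.43 * 0.503540 * 0.364877
Q = 0.0790 m^3/s

0.0790


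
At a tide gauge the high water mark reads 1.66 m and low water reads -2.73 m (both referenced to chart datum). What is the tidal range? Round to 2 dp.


Tidal range = High water - Low water
Tidal range = 1.66 - (-2.73)
Tidal range = 4.39 m

4.39


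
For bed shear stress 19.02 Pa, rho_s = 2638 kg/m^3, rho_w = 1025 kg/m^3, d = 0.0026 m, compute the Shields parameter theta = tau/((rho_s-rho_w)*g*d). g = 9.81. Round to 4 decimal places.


theta = tau / ((rho_s - rho_w) * g * d)
rho_s - rho_w = 2638 - 1025 = 1613
Denominator = 1613 * 9.81 * 0.0026 = 41.141178
theta = 19.02 / 41.141178
theta = 0.4623

0.4623


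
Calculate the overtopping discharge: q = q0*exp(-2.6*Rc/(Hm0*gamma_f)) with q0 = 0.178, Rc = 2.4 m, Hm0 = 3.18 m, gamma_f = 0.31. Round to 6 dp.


q = q0 * exp(-2.6 * Rc / (Hm0 * gamma_f))
Exponent = -2.6 * 2.4 / (3.18 * 0.31)
= -2.6 * 2.4 / 0.9858
= -6.329884
exp(-6.329884) = 0.001782
q = 0.178 * 0.001782
q = 0.000317 m^3/s/m

0.000317


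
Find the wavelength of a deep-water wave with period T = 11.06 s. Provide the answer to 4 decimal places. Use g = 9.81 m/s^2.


L0 = g * T^2 / (2 * pi)
L0 = 9.81 * 11.06^2 / (2 * pi)
L0 = 9.81 * 122.3236 / 6.28319
L0 = 1199.9945 / 6.28319
L0 = 190.9851 m

190.9851


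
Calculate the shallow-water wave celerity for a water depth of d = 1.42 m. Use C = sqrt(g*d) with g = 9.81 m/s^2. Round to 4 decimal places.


Using the shallow-water approximation:
C = sqrt(g * d) = sqrt(9.81 * 1.42)
C = sqrt(13.9302)
C = 3.7323 m/s

3.7323


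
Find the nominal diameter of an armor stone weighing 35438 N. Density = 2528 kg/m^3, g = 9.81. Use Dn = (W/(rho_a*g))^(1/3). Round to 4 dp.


V = W / (rho_a * g)
V = 35438 / (2528 * 9.81)
V = 35438 / 24799.68
V = 1.428970 m^3
Dn = V^(1/3) = 1.428970^(1/3)
Dn = 1.1264 m

1.1264


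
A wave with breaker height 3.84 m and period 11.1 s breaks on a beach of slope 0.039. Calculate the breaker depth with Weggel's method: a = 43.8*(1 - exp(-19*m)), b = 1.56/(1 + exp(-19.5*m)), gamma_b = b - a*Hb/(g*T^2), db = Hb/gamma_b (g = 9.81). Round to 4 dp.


a = 43.8 * (1 - exp(-19 * m))
exp(-19 * 0.039) = exp(-0.7410) = 0.476637
a = 43.8 * (1 - 0.476637) = 22.923298
b = 1.56 / (1 + exp(-19.5 * m))
exp(-19.5 * 0.039) = exp(-0.7605) = 0.467433
b = 1.56 / (1 + 0.467433) = 1.063081
Hb / (g * T^2) = 3.84 / (9.81 * 11.1^2) = 3.84 / 1208.6901 = 0.00317699
gamma_b = b - a * Hb/(g*T^2) = 1.063081 - 22.923298 * 0.00317699 = 0.990254
db = Hb / gamma_b = 3.84 / 0.990254
db = 3.8778 m

3.8778


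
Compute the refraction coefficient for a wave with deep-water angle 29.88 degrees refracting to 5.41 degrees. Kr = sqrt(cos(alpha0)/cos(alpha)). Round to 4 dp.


Kr = sqrt(cos(alpha0) / cos(alpha))
cos(29.88) = 0.867071
cos(5.41) = 0.995546
Kr = sqrt(0.867071 / 0.995546)
Kr = sqrt(0.870950)
Kr = 0.9332

0.9332


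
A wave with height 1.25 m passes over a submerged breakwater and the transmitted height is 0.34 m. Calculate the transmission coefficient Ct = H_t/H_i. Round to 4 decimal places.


Ct = H_t / H_i
Ct = 0.34 / 1.25
Ct = 0.2720

0.2720


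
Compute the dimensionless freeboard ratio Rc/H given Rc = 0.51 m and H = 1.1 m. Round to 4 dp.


Relative freeboard = Rc / H
= 0.51 / 1.1
= 0.4636

0.4636


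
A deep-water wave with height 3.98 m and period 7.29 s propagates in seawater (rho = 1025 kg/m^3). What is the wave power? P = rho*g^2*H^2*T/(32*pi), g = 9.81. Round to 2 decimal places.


P = rho * g^2 * H^2 * T / (32 * pi)
P = 1025 * 9.81^2 * 3.98^2 * 7.29 / (32 * pi)
P = 1025 * 96.2361 * 15.8404 * 7.29 / 100.53096
P = 113306.73 W/m

113306.73


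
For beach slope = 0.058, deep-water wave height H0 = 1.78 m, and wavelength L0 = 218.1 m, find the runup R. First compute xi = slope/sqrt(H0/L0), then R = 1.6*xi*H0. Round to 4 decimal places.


xi = slope / sqrt(H0/L0)
H0/L0 = 1.78/218.1 = 0.008161
sqrt(0.008161) = 0.090340
xi = 0.058 / 0.090340 = 0.642016
R = 1.6 * xi * H0 = 1.6 * 0.642016 * 1.78
R = 1.8285 m

1.8285


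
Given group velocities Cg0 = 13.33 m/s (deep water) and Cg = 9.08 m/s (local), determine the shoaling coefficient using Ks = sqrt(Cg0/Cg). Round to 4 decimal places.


Ks = sqrt(Cg0 / Cg)
Ks = sqrt(13.33 / 9.08)
Ks = sqrt(1.4681)
Ks = 1.2116

1.2116


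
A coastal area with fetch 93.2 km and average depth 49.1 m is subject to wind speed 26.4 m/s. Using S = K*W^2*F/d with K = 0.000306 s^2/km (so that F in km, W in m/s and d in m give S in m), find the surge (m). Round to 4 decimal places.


S = K * W^2 * F / d
W^2 = 26.4^2 = 696.96
S = 0.000306 * 696.96 * 93.2 / 49.1
Numerator = 0.000306 * 696.96 * 93.2 = 19.876742
S = 19.876742 / 49.1 = 0.4048 m

0.4048


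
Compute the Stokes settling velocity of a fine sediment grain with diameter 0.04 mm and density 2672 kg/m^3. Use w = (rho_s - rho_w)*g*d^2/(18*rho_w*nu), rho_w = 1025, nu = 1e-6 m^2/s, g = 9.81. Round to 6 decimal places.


w = (rho_s - rho_w) * g * d^2 / (18 * rho_w * nu)
d = 0.04 mm = 0.000040 m
rho_s - rho_w = 2672 - 1025 = 1647
Numerator = 1647 * 9.81 * (0.000040)^2 = 0.000025851312
Denominator = 18 * 1025 * 1e-6 = 0.018450
w = 0.001401 m/s

0.001401


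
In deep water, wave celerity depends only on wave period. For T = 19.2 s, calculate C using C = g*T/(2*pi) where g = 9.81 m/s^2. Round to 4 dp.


We use the deep-water celerity formula:
C = g * T / (2 * pi)
C = 9.81 * 19.2 / (2 * 3.14159...)
C = 188.352000 / 6.283185
C = 29.9772 m/s

29.9772


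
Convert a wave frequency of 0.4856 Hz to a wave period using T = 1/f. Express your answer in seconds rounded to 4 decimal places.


T = 1 / f
T = 1 / 0.4856
T = 2.0593 s

2.0593


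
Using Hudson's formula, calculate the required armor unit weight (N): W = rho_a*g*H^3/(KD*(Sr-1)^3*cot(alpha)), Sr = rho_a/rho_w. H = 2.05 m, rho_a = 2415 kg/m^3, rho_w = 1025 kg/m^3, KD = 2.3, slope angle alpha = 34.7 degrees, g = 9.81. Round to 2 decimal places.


Sr = rho_a / rho_w = 2415 / 1025 = 2.356098
(Sr - 1) = 1.356098
(Sr - 1)^3 = 2.493864
cot(34.7) = 1 / tan(34.7) = 1 / 0.692433 = 1.444183
Numerator = 2415 * 9.81 * 2.05^3 = 204102.2186
Denominator = 2.3 * 2.493864 * 1.444183 = 8.283674
W = 204102.2186 / 8.283674
W = 24639.09 N

24639.09


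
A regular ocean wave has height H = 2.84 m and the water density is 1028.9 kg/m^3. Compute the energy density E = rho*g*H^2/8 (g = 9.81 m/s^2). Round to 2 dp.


E = (1/8) * rho * g * H^2
E = (1/8) * 1028.9 * 9.81 * 2.84^2
E = 0.125 * 1028.9 * 9.81 * 8.0656
E = 10176.28 J/m^2

10176.28


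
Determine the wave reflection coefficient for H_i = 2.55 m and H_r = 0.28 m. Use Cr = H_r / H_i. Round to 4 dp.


Cr = H_r / H_i
Cr = 0.28 / 2.55
Cr = 0.1098

0.1098


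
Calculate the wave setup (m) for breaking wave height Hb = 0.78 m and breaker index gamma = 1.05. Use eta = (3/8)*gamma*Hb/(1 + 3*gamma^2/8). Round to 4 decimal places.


eta = (3/8) * gamma * Hb / (1 + 3*gamma^2/8)
Numerator = (3/8) * 1.05 * 0.78 = 0.307125
Denominator = 1 + 3*1.05^2/8 = 1 + 0.413438 = 1.413438
eta = 0.307125 / 1.413438
eta = 0.2173 m

0.2173


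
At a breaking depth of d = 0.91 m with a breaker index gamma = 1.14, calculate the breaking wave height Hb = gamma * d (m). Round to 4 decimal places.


Hb = gamma * d
Hb = 1.14 * 0.91
Hb = 1.0374 m

1.0374


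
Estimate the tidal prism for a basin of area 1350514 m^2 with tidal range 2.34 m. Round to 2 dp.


Tidal prism = Area * Tidal range
P = 1350514 * 2.34
P = 3160202.76 m^3

3160202.76


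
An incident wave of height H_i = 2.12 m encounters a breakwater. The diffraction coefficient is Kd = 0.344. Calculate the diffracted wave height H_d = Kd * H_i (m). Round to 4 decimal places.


H_d = Kd * H_i
H_d = 0.344 * 2.12
H_d = 0.7293 m

0.7293


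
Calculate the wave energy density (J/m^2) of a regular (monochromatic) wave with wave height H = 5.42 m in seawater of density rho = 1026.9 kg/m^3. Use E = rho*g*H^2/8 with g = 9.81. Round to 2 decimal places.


E = (1/8) * rho * g * H^2
E = (1/8) * 1026.9 * 9.81 * 5.42^2
E = 0.125 * 1026.9 * 9.81 * 29.3764
E = 36991.82 J/m^2

36991.82


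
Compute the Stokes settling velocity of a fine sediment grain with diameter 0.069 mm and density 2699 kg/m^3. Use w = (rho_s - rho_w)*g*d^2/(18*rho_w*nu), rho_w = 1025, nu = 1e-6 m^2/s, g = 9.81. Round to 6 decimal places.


w = (rho_s - rho_w) * g * d^2 / (18 * rho_w * nu)
d = 0.069 mm = 0.000069 m
rho_s - rho_w = 2699 - 1025 = 1674
Numerator = 1674 * 9.81 * (0.000069)^2 = 0.000078184856
Denominator = 18 * 1025 * 1e-6 = 0.018450
w = 0.004238 m/s

0.004238


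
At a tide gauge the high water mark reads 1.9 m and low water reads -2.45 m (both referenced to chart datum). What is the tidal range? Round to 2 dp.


Tidal range = High water - Low water
Tidal range = 1.9 - (-2.45)
Tidal range = 4.35 m

4.35


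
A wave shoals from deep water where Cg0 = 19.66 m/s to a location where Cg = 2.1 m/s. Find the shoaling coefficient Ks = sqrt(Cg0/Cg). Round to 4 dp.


Ks = sqrt(Cg0 / Cg)
Ks = sqrt(19.66 / 2.1)
Ks = sqrt(9.3619)
Ks = 3.0597

3.0597


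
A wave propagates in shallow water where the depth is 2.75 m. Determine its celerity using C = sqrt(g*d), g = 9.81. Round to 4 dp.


Using the shallow-water approximation:
C = sqrt(g * d) = sqrt(9.81 * 2.75)
C = sqrt(26.9775)
C = 5.1940 m/s

5.1940


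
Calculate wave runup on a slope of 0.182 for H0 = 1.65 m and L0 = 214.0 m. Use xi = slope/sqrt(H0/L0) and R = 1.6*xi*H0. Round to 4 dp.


xi = slope / sqrt(H0/L0)
H0/L0 = 1.65/214.0 = 0.007710
sqrt(0.007710) = 0.087808
xi = 0.182 / 0.087808 = 2.072699
R = 1.6 * xi * H0 = 1.6 * 2.072699 * 1.65
R = 5.4719 m

5.4719


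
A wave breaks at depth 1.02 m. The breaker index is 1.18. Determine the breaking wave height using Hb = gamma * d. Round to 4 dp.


Hb = gamma * d
Hb = 1.18 * 1.02
Hb = 1.2036 m

1.2036


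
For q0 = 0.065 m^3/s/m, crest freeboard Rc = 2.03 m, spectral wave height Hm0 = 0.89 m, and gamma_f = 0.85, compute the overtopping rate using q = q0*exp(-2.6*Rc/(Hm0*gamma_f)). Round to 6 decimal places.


q = q0 * exp(-2.6 * Rc / (Hm0 * gamma_f))
Exponent = -2.6 * 2.03 / (0.89 * 0.85)
= -2.6 * 2.03 / 0.7565
= -6.976867
exp(-6.976867) = 0.000933
q = 0.065 * 0.000933
q = 0.000061 m^3/s/m

0.000061


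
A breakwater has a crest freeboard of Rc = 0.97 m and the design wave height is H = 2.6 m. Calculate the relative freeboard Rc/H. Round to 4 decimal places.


Relative freeboard = Rc / H
= 0.97 / 2.6
= 0.3731

0.3731


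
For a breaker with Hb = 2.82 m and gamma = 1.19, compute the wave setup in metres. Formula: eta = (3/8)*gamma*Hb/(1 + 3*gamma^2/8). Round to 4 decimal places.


eta = (3/8) * gamma * Hb / (1 + 3*gamma^2/8)
Numerator = (3/8) * 1.19 * 2.82 = 1.258425
Denominator = 1 + 3*1.19^2/8 = 1 + 0.531038 = 1.531038
eta = 1.258425 / 1.531038
eta = 0.8219 m

0.8219


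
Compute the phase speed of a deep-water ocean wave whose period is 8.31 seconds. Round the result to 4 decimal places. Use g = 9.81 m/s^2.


We use the deep-water celerity formula:
C = g * T / (2 * pi)
C = 9.81 * 8.31 / (2 * 3.14159...)
C = 81.521100 / 6.283185
C = 12.9745 m/s

12.9745


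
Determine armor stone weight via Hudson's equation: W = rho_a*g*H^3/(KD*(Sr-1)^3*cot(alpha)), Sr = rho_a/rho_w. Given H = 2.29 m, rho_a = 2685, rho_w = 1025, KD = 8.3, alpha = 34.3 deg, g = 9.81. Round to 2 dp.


Sr = rho_a / rho_w = 2685 / 1025 = 2.619512
(Sr - 1) = 1.619512
(Sr - 1)^3 = 4.247689
cot(34.3) = 1 / tan(34.3) = 1 / 0.682154 = 1.465945
Numerator = 2685 * 9.81 * 2.29^3 = 316314.9689
Denominator = 8.3 * 4.247689 * 1.465945 = 51.683092
W = 316314.9689 / 51.683092
W = 6120.28 N

6120.28


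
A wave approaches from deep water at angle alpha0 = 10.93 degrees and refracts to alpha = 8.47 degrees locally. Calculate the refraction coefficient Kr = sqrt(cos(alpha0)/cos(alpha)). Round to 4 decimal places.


Kr = sqrt(cos(alpha0) / cos(alpha))
cos(10.93) = 0.981860
cos(8.47) = 0.989093
Kr = sqrt(0.981860 / 0.989093)
Kr = sqrt(0.992687)
Kr = 0.9963

0.9963


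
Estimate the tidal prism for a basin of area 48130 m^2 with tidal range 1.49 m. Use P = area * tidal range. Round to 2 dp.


Tidal prism = Area * Tidal range
P = 48130 * 1.49
P = 71713.70 m^3

71713.70


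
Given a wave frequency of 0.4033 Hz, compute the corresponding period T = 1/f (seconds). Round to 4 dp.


T = 1 / f
T = 1 / 0.4033
T = 2.4795 s

2.4795


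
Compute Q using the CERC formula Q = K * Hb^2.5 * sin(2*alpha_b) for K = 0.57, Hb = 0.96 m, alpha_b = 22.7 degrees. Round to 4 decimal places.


Q = K * Hb^2.5 * sin(2 * alpha_b)
Hb^2.5 = 0.96^2.5 = 0.902980
sin(2 * 22.7) = sin(45.4) = 0.712026
Q = 0.57 * 0.902980 * 0.712026
Q = 0.3665 m^3/s

0.3665


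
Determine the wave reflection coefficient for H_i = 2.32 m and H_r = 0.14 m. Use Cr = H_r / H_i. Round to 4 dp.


Cr = H_r / H_i
Cr = 0.14 / 2.32
Cr = 0.0603

0.0603


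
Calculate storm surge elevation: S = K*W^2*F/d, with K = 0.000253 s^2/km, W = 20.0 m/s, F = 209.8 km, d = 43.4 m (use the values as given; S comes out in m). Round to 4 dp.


S = K * W^2 * F / d
W^2 = 20.0^2 = 400.00
S = 0.000253 * 400.00 * 209.8 / 43.4
Numerator = 0.000253 * 400.00 * 209.8 = 21.231760
S = 21.231760 / 43.4 = 0.4892 m

0.4892


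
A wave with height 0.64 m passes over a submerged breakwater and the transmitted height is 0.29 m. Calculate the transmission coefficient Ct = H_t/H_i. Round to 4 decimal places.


Ct = H_t / H_i
Ct = 0.29 / 0.64
Ct = 0.4531

0.4531


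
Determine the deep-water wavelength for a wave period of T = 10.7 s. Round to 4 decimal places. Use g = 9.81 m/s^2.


L0 = g * T^2 / (2 * pi)
L0 = 9.81 * 10.7^2 / (2 * pi)
L0 = 9.81 * 114.4900 / 6.28319
L0 = 1123.1469 / 6.28319
L0 = 178.7544 m

178.7544


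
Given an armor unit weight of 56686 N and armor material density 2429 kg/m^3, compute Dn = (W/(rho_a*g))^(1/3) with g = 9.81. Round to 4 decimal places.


V = W / (rho_a * g)
V = 56686 / (2429 * 9.81)
V = 56686 / 23828.49
V = 2.378917 m^3
Dn = V^(1/3) = 2.378917^(1/3)
Dn = 1.3349 m

1.3349


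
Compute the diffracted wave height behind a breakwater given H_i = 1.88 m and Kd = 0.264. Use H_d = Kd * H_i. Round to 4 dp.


H_d = Kd * H_i
H_d = 0.264 * 1.88
H_d = 0.4963 m

0.4963


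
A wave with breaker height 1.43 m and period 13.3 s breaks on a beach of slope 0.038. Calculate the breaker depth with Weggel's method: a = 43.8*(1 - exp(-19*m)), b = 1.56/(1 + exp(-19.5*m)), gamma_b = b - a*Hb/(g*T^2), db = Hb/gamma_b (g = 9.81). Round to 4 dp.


a = 43.8 * (1 - exp(-19 * m))
exp(-19 * 0.038) = exp(-0.7220) = 0.485780
a = 43.8 * (1 - 0.485780) = 22.522848
b = 1.56 / (1 + exp(-19.5 * m))
exp(-19.5 * 0.038) = exp(-0.7410) = 0.476637
b = 1.56 / (1 + 0.476637) = 1.056455
Hb / (g * T^2) = 1.43 / (9.81 * 13.3^2) = 1.43 / 1735.2909 = 0.00082407
gamma_b = b - a * Hb/(g*T^2) = 1.056455 - 22.522848 * 0.00082407 = 1.037894
db = Hb / gamma_b = 1.43 / 1.037894
db = 1.3778 m

1.3778


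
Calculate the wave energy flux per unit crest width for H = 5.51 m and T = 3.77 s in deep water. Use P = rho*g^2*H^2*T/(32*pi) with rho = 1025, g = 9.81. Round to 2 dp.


P = rho * g^2 * H^2 * T / (32 * pi)
P = 1025 * 9.81^2 * 5.51^2 * 3.77 / (32 * pi)
P = 1025 * 96.2361 * 30.3601 * 3.77 / 100.53096
P = 112306.94 W/m

112306.94


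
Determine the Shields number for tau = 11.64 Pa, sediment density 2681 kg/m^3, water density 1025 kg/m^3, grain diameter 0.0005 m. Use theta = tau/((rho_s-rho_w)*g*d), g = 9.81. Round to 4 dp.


theta = tau / ((rho_s - rho_w) * g * d)
rho_s - rho_w = 2681 - 1025 = 1656
Denominator = 1656 * 9.81 * 0.0005 = 8.122680
theta = 11.64 / 8.122680
theta = 1.4330

1.4330


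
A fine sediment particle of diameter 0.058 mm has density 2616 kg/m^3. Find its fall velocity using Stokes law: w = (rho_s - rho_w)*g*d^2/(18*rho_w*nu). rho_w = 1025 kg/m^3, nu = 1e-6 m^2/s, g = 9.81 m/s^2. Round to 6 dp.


w = (rho_s - rho_w) * g * d^2 / (18 * rho_w * nu)
d = 0.058 mm = 0.000058 m
rho_s - rho_w = 2616 - 1025 = 1591
Numerator = 1591 * 9.81 * (0.000058)^2 = 0.000052504336
Denominator = 18 * 1025 * 1e-6 = 0.018450
w = 0.002846 m/s

0.002846


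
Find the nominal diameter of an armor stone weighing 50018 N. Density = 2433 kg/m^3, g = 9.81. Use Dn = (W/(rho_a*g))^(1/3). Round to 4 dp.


V = W / (rho_a * g)
V = 50018 / (2433 * 9.81)
V = 50018 / 23867.73
V = 2.095633 m^3
Dn = V^(1/3) = 2.095633^(1/3)
Dn = 1.2797 m

1.2797


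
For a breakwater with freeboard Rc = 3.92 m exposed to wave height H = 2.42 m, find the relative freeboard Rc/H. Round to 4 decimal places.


Relative freeboard = Rc / H
= 3.92 / 2.42
= 1.6198

1.6198


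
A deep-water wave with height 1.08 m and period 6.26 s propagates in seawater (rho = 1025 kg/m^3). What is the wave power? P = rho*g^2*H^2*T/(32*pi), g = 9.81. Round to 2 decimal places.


P = rho * g^2 * H^2 * T / (32 * pi)
P = 1025 * 9.81^2 * 1.08^2 * 6.26 / (32 * pi)
P = 1025 * 96.2361 * 1.1664 * 6.26 / 100.53096
P = 7164.47 W/m

7164.47


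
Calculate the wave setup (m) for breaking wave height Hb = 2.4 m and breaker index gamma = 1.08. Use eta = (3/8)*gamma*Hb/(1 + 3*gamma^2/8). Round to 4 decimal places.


eta = (3/8) * gamma * Hb / (1 + 3*gamma^2/8)
Numerator = (3/8) * 1.08 * 2.4 = 0.972000
Denominator = 1 + 3*1.08^2/8 = 1 + 0.437400 = 1.437400
eta = 0.972000 / 1.437400
eta = 0.6762 m

0.6762


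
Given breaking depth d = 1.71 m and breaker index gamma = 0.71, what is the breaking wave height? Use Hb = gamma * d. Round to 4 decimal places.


Hb = gamma * d
Hb = 0.71 * 1.71
Hb = 1.2141 m

1.2141


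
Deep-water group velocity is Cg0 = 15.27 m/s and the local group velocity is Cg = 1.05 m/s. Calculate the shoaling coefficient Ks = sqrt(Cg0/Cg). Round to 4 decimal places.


Ks = sqrt(Cg0 / Cg)
Ks = sqrt(15.27 / 1.05)
Ks = sqrt(14.5429)
Ks = 3.8135

3.8135


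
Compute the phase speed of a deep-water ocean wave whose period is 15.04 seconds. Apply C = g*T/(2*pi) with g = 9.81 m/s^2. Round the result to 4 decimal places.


We use the deep-water celerity formula:
C = g * T / (2 * pi)
C = 9.81 * 15.04 / (2 * 3.14159...)
C = 147.542400 / 6.283185
C = 23.4821 m/s

23.4821


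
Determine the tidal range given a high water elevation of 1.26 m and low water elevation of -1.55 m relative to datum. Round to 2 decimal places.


Tidal range = High water - Low water
Tidal range = 1.26 - (-1.55)
Tidal range = 2.81 m

2.81


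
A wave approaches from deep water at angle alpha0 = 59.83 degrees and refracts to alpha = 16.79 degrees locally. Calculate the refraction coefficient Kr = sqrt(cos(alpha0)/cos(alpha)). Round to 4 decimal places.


Kr = sqrt(cos(alpha0) / cos(alpha))
cos(59.83) = 0.502567
cos(16.79) = 0.957370
Kr = sqrt(0.502567 / 0.957370)
Kr = sqrt(0.524946)
Kr = 0.7245

0.7245


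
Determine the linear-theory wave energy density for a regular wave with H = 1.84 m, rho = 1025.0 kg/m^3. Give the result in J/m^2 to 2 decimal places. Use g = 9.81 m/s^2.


E = (1/8) * rho * g * H^2
E = (1/8) * 1025.0 * 9.81 * 1.84^2
E = 0.125 * 1025.0 * 9.81 * 3.3856
E = 4255.38 J/m^2

4255.38


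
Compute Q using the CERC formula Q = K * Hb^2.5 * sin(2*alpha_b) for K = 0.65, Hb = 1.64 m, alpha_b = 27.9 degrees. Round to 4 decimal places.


Q = K * Hb^2.5 * sin(2 * alpha_b)
Hb^2.5 = 1.64^2.5 = 3.444369
sin(2 * 27.9) = sin(55.8) = 0.827081
Q = 0.65 * 3.444369 * 0.827081
Q = 1.8517 m^3/s

1.8517


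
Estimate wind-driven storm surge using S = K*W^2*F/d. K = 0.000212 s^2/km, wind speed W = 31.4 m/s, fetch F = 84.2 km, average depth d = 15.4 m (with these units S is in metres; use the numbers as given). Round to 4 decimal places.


S = K * W^2 * F / d
W^2 = 31.4^2 = 985.96
S = 0.000212 * 985.96 * 84.2 / 15.4
Numerator = 0.000212 * 985.96 * 84.2 = 17.599780
S = 17.599780 / 15.4 = 1.1428 m

1.1428


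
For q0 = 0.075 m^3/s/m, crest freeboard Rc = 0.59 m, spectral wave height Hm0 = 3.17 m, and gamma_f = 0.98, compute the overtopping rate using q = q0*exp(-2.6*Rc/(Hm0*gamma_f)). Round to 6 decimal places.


q = q0 * exp(-2.6 * Rc / (Hm0 * gamma_f))
Exponent = -2.6 * 0.59 / (3.17 * 0.98)
= -2.6 * 0.59 / 3.1066
= -0.493787
exp(-0.493787) = 0.610311
q = 0.075 * 0.610311
q = 0.045773 m^3/s/m

0.045773


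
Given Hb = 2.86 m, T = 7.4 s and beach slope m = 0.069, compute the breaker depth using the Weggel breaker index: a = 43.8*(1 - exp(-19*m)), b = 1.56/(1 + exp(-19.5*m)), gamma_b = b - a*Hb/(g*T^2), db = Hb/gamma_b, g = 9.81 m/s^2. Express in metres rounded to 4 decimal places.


a = 43.8 * (1 - exp(-19 * m))
exp(-19 * 0.069) = exp(-1.3110) = 0.269550
a = 43.8 * (1 - 0.269550) = 31.993694
b = 1.56 / (1 + exp(-19.5 * m))
exp(-19.5 * 0.069) = exp(-1.3455) = 0.260409
b = 1.56 / (1 + 0.260409) = 1.237693
Hb / (g * T^2) = 2.86 / (9.81 * 7.4^2) = 2.86 / 537.1956 = 0.00532395
gamma_b = b - a * Hb/(g*T^2) = 1.237693 - 31.993694 * 0.00532395 = 1.067360
db = Hb / gamma_b = 2.86 / 1.067360
db = 2.6795 m

2.6795


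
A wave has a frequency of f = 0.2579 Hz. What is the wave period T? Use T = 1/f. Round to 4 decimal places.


T = 1 / f
T = 1 / 0.2579
T = 3.8775 s

3.8775


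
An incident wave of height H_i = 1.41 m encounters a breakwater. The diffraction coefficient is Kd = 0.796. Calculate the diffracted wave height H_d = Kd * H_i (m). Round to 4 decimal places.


H_d = Kd * H_i
H_d = 0.796 * 1.41
H_d = 1.1224 m

1.1224


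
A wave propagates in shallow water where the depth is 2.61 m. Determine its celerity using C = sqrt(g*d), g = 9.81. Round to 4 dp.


Using the shallow-water approximation:
C = sqrt(g * d) = sqrt(9.81 * 2.61)
C = sqrt(25.6041)
C = 5.0600 m/s

5.0600


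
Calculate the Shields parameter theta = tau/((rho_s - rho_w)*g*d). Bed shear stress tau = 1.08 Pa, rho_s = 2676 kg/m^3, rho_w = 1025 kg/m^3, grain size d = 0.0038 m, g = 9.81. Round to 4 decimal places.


theta = tau / ((rho_s - rho_w) * g * d)
rho_s - rho_w = 2676 - 1025 = 1651
Denominator = 1651 * 9.81 * 0.0038 = 61.545978
theta = 1.08 / 61.545978
theta = 0.0175

0.0175


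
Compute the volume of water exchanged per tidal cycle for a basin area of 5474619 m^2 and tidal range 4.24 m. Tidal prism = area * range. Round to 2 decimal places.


Tidal prism = Area * Tidal range
P = 5474619 * 4.24
P = 23212384.56 m^3

23212384.56


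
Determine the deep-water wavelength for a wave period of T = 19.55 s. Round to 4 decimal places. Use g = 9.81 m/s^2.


L0 = g * T^2 / (2 * pi)
L0 = 9.81 * 19.55^2 / (2 * pi)
L0 = 9.81 * 382.2025 / 6.28319
L0 = 3749.4065 / 6.28319
L0 = 596.7366 m

596.7366


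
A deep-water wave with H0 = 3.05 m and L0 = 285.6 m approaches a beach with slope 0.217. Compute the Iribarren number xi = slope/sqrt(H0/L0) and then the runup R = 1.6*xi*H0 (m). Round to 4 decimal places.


xi = slope / sqrt(H0/L0)
H0/L0 = 3.05/285.6 = 0.010679
sqrt(0.010679) = 0.103341
xi = 0.217 / 0.103341 = 2.099853
R = 1.6 * xi * H0 = 1.6 * 2.099853 * 3.05
R = 10.2473 m

10.2473


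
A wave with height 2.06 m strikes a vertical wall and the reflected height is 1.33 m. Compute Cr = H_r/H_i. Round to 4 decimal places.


Cr = H_r / H_i
Cr = 1.33 / 2.06
Cr = 0.6456

0.6456


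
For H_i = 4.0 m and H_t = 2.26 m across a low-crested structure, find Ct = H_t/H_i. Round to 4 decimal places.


Ct = H_t / H_i
Ct = 2.26 / 4.0
Ct = 0.5650

0.5650


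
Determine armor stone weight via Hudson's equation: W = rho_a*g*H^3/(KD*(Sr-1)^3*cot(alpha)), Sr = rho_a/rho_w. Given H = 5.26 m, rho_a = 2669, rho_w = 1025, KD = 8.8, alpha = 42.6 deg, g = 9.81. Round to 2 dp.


Sr = rho_a / rho_w = 2669 / 1025 = 2.603902
(Sr - 1) = 1.603902
(Sr - 1)^3 = 4.126044
cot(42.6) = 1 / tan(42.6) = 1 / 0.919547 = 1.087492
Numerator = 2669 * 9.81 * 5.26^3 = 3810437.2459
Denominator = 8.8 * 4.126044 * 1.087492 = 39.485943
W = 3810437.2459 / 39.485943
W = 96501.11 N

96501.11
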